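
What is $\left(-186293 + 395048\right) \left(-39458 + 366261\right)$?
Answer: $68221760265$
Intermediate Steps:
$\left(-186293 + 395048\right) \left(-39458 + 366261\right) = 208755 \cdot 326803 = 68221760265$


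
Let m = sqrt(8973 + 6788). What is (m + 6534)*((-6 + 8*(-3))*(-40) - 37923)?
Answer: -239948082 - 36723*sqrt(15761) ≈ -2.4456e+8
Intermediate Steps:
m = sqrt(15761) ≈ 125.54
(m + 6534)*((-6 + 8*(-3))*(-40) - 37923) = (sqrt(15761) + 6534)*((-6 + 8*(-3))*(-40) - 37923) = (6534 + sqrt(15761))*((-6 - 24)*(-40) - 37923) = (6534 + sqrt(15761))*(-30*(-40) - 37923) = (6534 + sqrt(15761))*(1200 - 37923) = (6534 + sqrt(15761))*(-36723) = -239948082 - 36723*sqrt(15761)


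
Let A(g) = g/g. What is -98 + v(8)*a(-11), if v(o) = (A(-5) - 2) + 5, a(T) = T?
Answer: -142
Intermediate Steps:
A(g) = 1
v(o) = 4 (v(o) = (1 - 2) + 5 = -1 + 5 = 4)
-98 + v(8)*a(-11) = -98 + 4*(-11) = -98 - 44 = -142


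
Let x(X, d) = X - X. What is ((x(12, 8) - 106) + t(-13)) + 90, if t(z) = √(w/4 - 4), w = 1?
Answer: -16 + I*√15/2 ≈ -16.0 + 1.9365*I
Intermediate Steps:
x(X, d) = 0
t(z) = I*√15/2 (t(z) = √(1/4 - 4) = √(1*(¼) - 4) = √(¼ - 4) = √(-15/4) = I*√15/2)
((x(12, 8) - 106) + t(-13)) + 90 = ((0 - 106) + I*√15/2) + 90 = (-106 + I*√15/2) + 90 = -16 + I*√15/2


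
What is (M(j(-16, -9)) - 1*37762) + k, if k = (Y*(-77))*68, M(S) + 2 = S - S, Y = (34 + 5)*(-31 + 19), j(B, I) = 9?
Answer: 2412684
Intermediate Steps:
Y = -468 (Y = 39*(-12) = -468)
M(S) = -2 (M(S) = -2 + (S - S) = -2 + 0 = -2)
k = 2450448 (k = -468*(-77)*68 = 36036*68 = 2450448)
(M(j(-16, -9)) - 1*37762) + k = (-2 - 1*37762) + 2450448 = (-2 - 37762) + 2450448 = -37764 + 2450448 = 2412684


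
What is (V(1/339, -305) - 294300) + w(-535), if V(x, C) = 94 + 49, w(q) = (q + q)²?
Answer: 850743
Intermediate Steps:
w(q) = 4*q² (w(q) = (2*q)² = 4*q²)
V(x, C) = 143
(V(1/339, -305) - 294300) + w(-535) = (143 - 294300) + 4*(-535)² = -294157 + 4*286225 = -294157 + 1144900 = 850743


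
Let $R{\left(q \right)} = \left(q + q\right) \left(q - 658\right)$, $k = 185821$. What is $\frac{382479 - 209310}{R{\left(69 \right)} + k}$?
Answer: $\frac{173169}{104539} \approx 1.6565$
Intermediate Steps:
$R{\left(q \right)} = 2 q \left(-658 + q\right)$
$\frac{382479 - 209310}{R{\left(69 \right)} + k} = \frac{382479 - 209310}{2 \cdot 69 \left(-658 + 69\right) + 185821} = \frac{382479 - 209310}{2 \cdot 69 \left(-589\right) + 185821} = \frac{382479 - 209310}{-81282 + 185821} = \frac{173169}{104539}$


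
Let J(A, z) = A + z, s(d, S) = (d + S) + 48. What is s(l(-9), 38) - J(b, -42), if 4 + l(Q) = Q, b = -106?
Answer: 221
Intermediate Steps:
l(Q) = -4 + Q
s(d, S) = 48 + S + d (s(d, S) = (S + d) + 48 = 48 + S + d)
s(l(-9), 38) - J(b, -42) = (48 + 38 + (-4 - 9)) - (-106 - 42) = (48 + 38 - 13) - 1*(-148) = 73 + 148 = 221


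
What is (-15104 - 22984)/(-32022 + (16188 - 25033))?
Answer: 38088/40867 ≈ 0.93200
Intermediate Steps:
(-15104 - 22984)/(-32022 + (16188 - 25033)) = -38088/(-32022 - 8845) = -38088/(-40867) = -38088*(-1/40867) = 38088/40867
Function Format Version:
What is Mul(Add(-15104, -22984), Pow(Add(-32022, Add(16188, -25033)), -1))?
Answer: Rational(38088, 40867) ≈ 0.93200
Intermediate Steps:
Mul(Add(-15104, -22984), Pow(Add(-32022, Add(16188, -25033)), -1)) = Mul(-38088, Pow(Add(-32022, -8845), -1)) = Mul(-38088, Pow(-40867, -1)) = Mul(-38088, Rational(-1, 40867)) = Rational(38088, 40867)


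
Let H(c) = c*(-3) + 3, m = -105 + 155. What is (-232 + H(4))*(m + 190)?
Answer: -57840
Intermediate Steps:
m = 50
H(c) = 3 - 3*c (H(c) = -3*c + 3 = 3 - 3*c)
(-232 + H(4))*(m + 190) = (-232 + (3 - 3*4))*(50 + 190) = (-232 + (3 - 12))*240 = (-232 - 9)*240 = -241*240 = -57840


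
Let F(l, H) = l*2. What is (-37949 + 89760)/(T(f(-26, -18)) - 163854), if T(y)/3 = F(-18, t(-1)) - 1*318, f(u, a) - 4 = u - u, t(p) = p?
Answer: -51811/164916 ≈ -0.31417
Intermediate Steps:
F(l, H) = 2*l
f(u, a) = 4 (f(u, a) = 4 + (u - u) = 4 + 0 = 4)
T(y) = -1062 (T(y) = 3*(2*(-18) - 1*318) = 3*(-36 - 318) = 3*(-354) = -1062)
(-37949 + 89760)/(T(f(-26, -18)) - 163854) = (-37949 + 89760)/(-1062 - 163854) = 51811/(-164916) = 51811*(-1/164916) = -51811/164916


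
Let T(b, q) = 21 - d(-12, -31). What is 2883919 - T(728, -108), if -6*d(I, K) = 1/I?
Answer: 207640657/72 ≈ 2.8839e+6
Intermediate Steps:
d(I, K) = -1/(6*I)
T(b, q) = 1511/72 (T(b, q) = 21 - (-1)/(6*(-12)) = 21 - (-1)*(-1)/(6*12) = 21 - 1*1/72 = 21 - 1/72 = 1511/72)
2883919 - T(728, -108) = 2883919 - 1*1511/72 = 2883919 - 1511/72 = 207640657/72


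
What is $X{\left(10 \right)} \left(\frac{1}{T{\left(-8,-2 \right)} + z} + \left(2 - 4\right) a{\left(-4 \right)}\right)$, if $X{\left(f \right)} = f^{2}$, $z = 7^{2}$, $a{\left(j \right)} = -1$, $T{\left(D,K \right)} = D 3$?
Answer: $204$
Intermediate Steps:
$T{\left(D,K \right)} = 3 D$
$z = 49$
$X{\left(10 \right)} \left(\frac{1}{T{\left(-8,-2 \right)} + z} + \left(2 - 4\right) a{\left(-4 \right)}\right) = 10^{2} \left(\frac{1}{3 \left(-8\right) + 49} + \left(2 - 4\right) \left(-1\right)\right) = 100 \left(\frac{1}{-24 + 49} - -2\right) = 100 \left(\frac{1}{25} + 2\right) = 100 \cdot \frac{51}{25} = 204$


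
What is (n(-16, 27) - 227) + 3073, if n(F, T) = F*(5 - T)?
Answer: 3198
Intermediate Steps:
(n(-16, 27) - 227) + 3073 = (-16*(5 - 1*27) - 227) + 3073 = (-16*(5 - 27) - 227) + 3073 = (-16*(-22) - 227) + 3073 = (352 - 227) + 3073 = 125 + 3073 = 3198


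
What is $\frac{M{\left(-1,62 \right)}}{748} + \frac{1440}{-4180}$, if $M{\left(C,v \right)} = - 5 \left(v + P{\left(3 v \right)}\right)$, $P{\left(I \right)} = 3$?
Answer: $- \frac{11071}{14212} \approx -0.77899$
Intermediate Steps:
$M{\left(C,v \right)} = -15 - 5 v$ ($M{\left(C,v \right)} = - 5 \left(v + 3\right) = - 5 \left(3 + v\right) = -15 - 5 v$)
$\frac{M{\left(-1,62 \right)}}{748} + \frac{1440}{-4180} = \frac{-15 - 310}{748} + \frac{1440}{-4180} = \left(-15 - 310\right) \frac{1}{748} + 1440 \left(- \frac{1}{4180}\right) = \left(-325\right) \frac{1}{748} - \frac{72}{209} = - \frac{325}{748} - \frac{72}{209} = - \frac{11071}{14212}$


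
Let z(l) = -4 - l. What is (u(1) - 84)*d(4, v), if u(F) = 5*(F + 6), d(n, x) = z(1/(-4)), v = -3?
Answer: 735/4 ≈ 183.75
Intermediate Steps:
d(n, x) = -15/4 (d(n, x) = -4 - 1/(-4) = -4 - 1*(-1/4) = -4 + 1/4 = -15/4)
u(F) = 30 + 5*F (u(F) = 5*(6 + F) = 30 + 5*F)
(u(1) - 84)*d(4, v) = ((30 + 5*1) - 84)*(-15/4) = ((30 + 5) - 84)*(-15/4) = (35 - 84)*(-15/4) = -49*(-15/4) = 735/4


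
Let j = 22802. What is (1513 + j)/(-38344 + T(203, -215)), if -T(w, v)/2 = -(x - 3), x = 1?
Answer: -24315/38348 ≈ -0.63406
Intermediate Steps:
T(w, v) = -4 (T(w, v) = -(-2)*(1 - 3) = -(-2)*(-2) = -2*2 = -4)
(1513 + j)/(-38344 + T(203, -215)) = (1513 + 22802)/(-38344 - 4) = 24315/(-38348) = 24315*(-1/38348) = -24315/38348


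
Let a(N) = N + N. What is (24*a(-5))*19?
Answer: -4560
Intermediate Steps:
a(N) = 2*N
(24*a(-5))*19 = (24*(2*(-5)))*19 = (24*(-10))*19 = -240*19 = -4560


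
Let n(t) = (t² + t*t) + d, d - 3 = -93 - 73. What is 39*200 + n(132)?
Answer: 42485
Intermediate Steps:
d = -163 (d = 3 + (-93 - 73) = 3 - 166 = -163)
n(t) = -163 + 2*t² (n(t) = (t² + t*t) - 163 = (t² + t²) - 163 = 2*t² - 163 = -163 + 2*t²)
39*200 + n(132) = 39*200 + (-163 + 2*132²) = 7800 + (-163 + 2*17424) = 7800 + (-163 + 34848) = 7800 + 34685 = 42485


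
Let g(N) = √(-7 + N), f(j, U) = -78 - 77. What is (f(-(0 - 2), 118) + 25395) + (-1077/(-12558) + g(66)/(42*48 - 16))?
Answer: 105654999/4186 + √59/2000 ≈ 25240.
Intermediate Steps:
f(j, U) = -155
(f(-(0 - 2), 118) + 25395) + (-1077/(-12558) + g(66)/(42*48 - 16)) = (-155 + 25395) + (-1077/(-12558) + √(-7 + 66)/(42*48 - 16)) = 25240 + (-1077*(-1/12558) + √59/(2016 - 16)) = 25240 + (359/4186 + √59/2000) = 105654999/4186 + √59/2000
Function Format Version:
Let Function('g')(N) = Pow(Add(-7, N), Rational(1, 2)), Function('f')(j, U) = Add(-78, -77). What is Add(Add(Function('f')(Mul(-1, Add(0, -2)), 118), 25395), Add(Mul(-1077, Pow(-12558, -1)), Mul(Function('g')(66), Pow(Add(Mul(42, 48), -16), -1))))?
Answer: Add(Rational(105654999, 4186), Mul(Rational(1, 2000), Pow(59, Rational(1, 2)))) ≈ 25240.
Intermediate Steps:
Function('f')(j, U) = -155
Add(Add(Function('f')(Mul(-1, Add(0, -2)), 118), 25395), Add(Mul(-1077, Pow(-12558, -1)), Mul(Function('g')(66), Pow(Add(Mul(42, 48), -16), -1)))) = Add(Add(-155, 25395), Add(Mul(-1077, Pow(-12558, -1)), Mul(Pow(Add(-7, 66), Rational(1, 2)), Pow(Add(Mul(42, 48), -16), -1)))) = Add(25240, Add(Mul(-1077, Rational(-1, 12558)), Mul(Pow(59, Rational(1, 2)), Pow(Add(2016, -16), -1)))) = Add(25240, Add(Rational(359, 4186), Mul(Pow(59, Rational(1, 2)), Pow(2000, -1)))) = Add(25240, Add(Rational(359, 4186), Mul(Pow(59, Rational(1, 2)), Rational(1, 2000)))) = Add(25240, Add(Rational(359, 4186), Mul(Rational(1, 2000), Pow(59, Rational(1, 2))))) = Add(Rational(105654999, 4186), Mul(Rational(1, 2000), Pow(59, Rational(1, 2))))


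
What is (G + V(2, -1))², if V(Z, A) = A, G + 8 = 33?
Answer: 576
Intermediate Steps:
G = 25 (G = -8 + 33 = 25)
(G + V(2, -1))² = (25 - 1)² = 24² = 576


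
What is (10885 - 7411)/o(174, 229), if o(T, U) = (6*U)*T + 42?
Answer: 579/39853 ≈ 0.014528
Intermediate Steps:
o(T, U) = 42 + 6*T*U (o(T, U) = 6*T*U + 42 = 42 + 6*T*U)
(10885 - 7411)/o(174, 229) = (10885 - 7411)/(42 + 6*174*229) = 3474/(42 + 239076) = 3474/239118 = 3474*(1/239118) = 579/39853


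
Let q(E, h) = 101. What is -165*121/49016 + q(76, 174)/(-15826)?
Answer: -14587123/35260328 ≈ -0.41370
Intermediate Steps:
-165*121/49016 + q(76, 174)/(-15826) = -165*121/49016 + 101/(-15826) = -19965*1/49016 + 101*(-1/15826) = -1815/4456 - 101/15826 = -14587123/35260328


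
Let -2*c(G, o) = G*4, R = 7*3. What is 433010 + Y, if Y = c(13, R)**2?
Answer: 433686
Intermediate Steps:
R = 21
c(G, o) = -2*G (c(G, o) = -G*4/2 = -2*G)
Y = 676 (Y = (-2*13)**2 = (-26)**2 = 676)
433010 + Y = 433010 + 676 = 433686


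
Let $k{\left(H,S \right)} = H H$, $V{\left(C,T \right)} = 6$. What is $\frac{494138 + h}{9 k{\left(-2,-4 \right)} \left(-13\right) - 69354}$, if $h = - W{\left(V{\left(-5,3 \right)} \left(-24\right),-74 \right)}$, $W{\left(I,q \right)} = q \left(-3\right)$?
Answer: $- \frac{246958}{34911} \approx -7.0739$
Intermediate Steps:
$k{\left(H,S \right)} = H^{2}$
$W{\left(I,q \right)} = - 3 q$
$h = -222$ ($h = - \left(-3\right) \left(-74\right) = \left(-1\right) 222 = -222$)
$\frac{494138 + h}{9 k{\left(-2,-4 \right)} \left(-13\right) - 69354} = \frac{494138 - 222}{9 \left(-2\right)^{2} \left(-13\right) - 69354} = \frac{493916}{9 \cdot 4 \left(-13\right) - 69354} = \frac{493916}{36 \left(-13\right) - 69354} = \frac{493916}{-468 - 69354} = \frac{493916}{-69822} = 493916 \left(- \frac{1}{69822}\right) = - \frac{246958}{34911}$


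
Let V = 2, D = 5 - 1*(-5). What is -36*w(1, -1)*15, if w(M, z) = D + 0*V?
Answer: -5400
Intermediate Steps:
D = 10 (D = 5 + 5 = 10)
w(M, z) = 10 (w(M, z) = 10 + 0*2 = 10 + 0 = 10)
-36*w(1, -1)*15 = -36*10*15 = -360*15 = -5400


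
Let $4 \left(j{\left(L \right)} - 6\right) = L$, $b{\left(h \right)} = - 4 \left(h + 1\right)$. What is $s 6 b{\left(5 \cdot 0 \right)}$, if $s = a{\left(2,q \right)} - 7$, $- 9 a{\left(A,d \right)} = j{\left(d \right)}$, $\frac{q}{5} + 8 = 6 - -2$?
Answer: $184$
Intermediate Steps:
$q = 0$ ($q = -40 + 5 \left(6 - -2\right) = -40 + 5 \left(6 + 2\right) = -40 + 5 \cdot 8 = -40 + 40 = 0$)
$b{\left(h \right)} = -4 - 4 h$ ($b{\left(h \right)} = - 4 \left(1 + h\right) = -4 - 4 h$)
$j{\left(L \right)} = 6 + \frac{L}{4}$
$a{\left(A,d \right)} = - \frac{2}{3} - \frac{d}{36}$ ($a{\left(A,d \right)} = - \frac{6 + \frac{d}{4}}{9} = - \frac{2}{3} - \frac{d}{36}$)
$s = - \frac{23}{3}$ ($s = \left(- \frac{2}{3} - 0\right) - 7 = \left(- \frac{2}{3} + 0\right) - 7 = - \frac{2}{3} - 7 = - \frac{23}{3} \approx -7.6667$)
$s 6 b{\left(5 \cdot 0 \right)} = \left(- \frac{23}{3}\right) 6 \left(-4 - 4 \cdot 5 \cdot 0\right) = - 46 \left(-4 - 0\right) = - 46 \left(-4 + 0\right) = \left(-46\right) \left(-4\right) = 184$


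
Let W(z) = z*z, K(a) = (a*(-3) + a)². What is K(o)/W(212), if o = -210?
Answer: 11025/2809 ≈ 3.9249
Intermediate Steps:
K(a) = 4*a² (K(a) = (-3*a + a)² = (-2*a)² = 4*a²)
W(z) = z²
K(o)/W(212) = (4*(-210)²)/(212²) = (4*44100)/44944 = 176400*(1/44944) = 11025/2809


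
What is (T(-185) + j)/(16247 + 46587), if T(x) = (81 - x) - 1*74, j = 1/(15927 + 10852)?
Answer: 5141569/1682631686 ≈ 0.0030557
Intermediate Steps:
j = 1/26779 ≈ 3.7343e-5
T(x) = 7 - x (T(x) = (81 - x) - 74 = 7 - x)
(T(-185) + j)/(16247 + 46587) = ((7 - 1*(-185)) + 1/26779)/(16247 + 46587) = ((7 + 185) + 1/26779)/62834 = (192 + 1/26779)*(1/62834) = (5141569/26779)*(1/62834) = 5141569/1682631686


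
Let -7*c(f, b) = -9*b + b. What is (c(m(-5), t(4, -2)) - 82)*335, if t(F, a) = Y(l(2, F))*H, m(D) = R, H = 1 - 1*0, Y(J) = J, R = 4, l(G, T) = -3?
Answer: -200330/7 ≈ -28619.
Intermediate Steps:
H = 1 (H = 1 + 0 = 1)
m(D) = 4
t(F, a) = -3 (t(F, a) = -3*1 = -3)
c(f, b) = 8*b/7 (c(f, b) = -(-9*b + b)/7 = -(-8)*b/7 = 8*b/7)
(c(m(-5), t(4, -2)) - 82)*335 = ((8/7)*(-3) - 82)*335 = (-24/7 - 82)*335 = -598/7*335 = -200330/7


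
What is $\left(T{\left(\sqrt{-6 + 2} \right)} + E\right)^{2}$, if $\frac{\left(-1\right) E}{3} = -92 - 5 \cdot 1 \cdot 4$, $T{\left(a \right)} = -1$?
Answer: $112225$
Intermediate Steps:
$E = 336$ ($E = - 3 \left(-92 - 5 \cdot 1 \cdot 4\right) = - 3 \left(-92 - 5 \cdot 4\right) = - 3 \left(-92 - 20\right) = \left(-3\right) \left(-112\right) = 336$)
$\left(T{\left(\sqrt{-6 + 2} \right)} + E\right)^{2} = \left(-1 + 336\right)^{2} = 335^{2} = 112225$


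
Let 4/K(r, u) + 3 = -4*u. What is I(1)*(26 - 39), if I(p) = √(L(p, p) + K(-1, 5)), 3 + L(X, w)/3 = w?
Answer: -13*I*√3266/23 ≈ -32.302*I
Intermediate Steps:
K(r, u) = 4/(-3 - 4*u)
L(X, w) = -9 + 3*w
I(p) = √(-211/23 + 3*p) (I(p) = √((-9 + 3*p) - 4/(3 + 4*5)) = √((-9 + 3*p) - 4/(3 + 20)) = √((-9 + 3*p) - 4/23) = √(-211/23 + 3*p))
I(1)*(26 - 39) = (√(-4853 + 1587*1)/23)*(26 - 39) = (√(-4853 + 1587)/23)*(-13) = (√(-3266)/23)*(-13) = ((I*√3266)/23)*(-13) = (I*√3266/23)*(-13) = -13*I*√3266/23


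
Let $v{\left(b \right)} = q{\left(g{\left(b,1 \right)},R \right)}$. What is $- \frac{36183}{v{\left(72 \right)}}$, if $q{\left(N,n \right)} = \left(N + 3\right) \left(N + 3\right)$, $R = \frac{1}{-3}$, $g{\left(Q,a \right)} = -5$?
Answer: $- \frac{36183}{4} \approx -9045.8$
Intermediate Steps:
$R = - \frac{1}{3} \approx -0.33333$
$q{\left(N,n \right)} = \left(3 + N\right)^{2}$ ($q{\left(N,n \right)} = \left(3 + N\right) \left(3 + N\right) = \left(3 + N\right)^{2}$)
$v{\left(b \right)} = 4$ ($v{\left(b \right)} = \left(3 - 5\right)^{2} = \left(-2\right)^{2} = 4$)
$- \frac{36183}{v{\left(72 \right)}} = - \frac{36183}{4}$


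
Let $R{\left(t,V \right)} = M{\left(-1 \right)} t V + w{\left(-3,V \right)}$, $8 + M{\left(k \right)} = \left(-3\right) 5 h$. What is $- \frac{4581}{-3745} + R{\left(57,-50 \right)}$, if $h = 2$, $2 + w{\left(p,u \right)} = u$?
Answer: $\frac{405393341}{3745} \approx 1.0825 \cdot 10^{5}$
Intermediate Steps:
$w{\left(p,u \right)} = -2 + u$
$M{\left(k \right)} = -38$ ($M{\left(k \right)} = -8 + \left(-3\right) 5 \cdot 2 = -8 - 30 = -38$)
$R{\left(t,V \right)} = -2 + V - 38 V t$ ($R{\left(t,V \right)} = - 38 t V + \left(-2 + V\right) = - 38 V t + \left(-2 + V\right) = -2 + V - 38 V t$)
$- \frac{4581}{-3745} + R{\left(57,-50 \right)} = - \frac{4581}{-3745} - \left(52 - 108300\right) = \left(-4581\right) \left(- \frac{1}{3745}\right) - -108248 = \frac{4581}{3745} + 108248 = \frac{405393341}{3745}$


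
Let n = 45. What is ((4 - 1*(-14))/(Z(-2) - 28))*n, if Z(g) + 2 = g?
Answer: -405/16 ≈ -25.313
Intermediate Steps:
Z(g) = -2 + g
((4 - 1*(-14))/(Z(-2) - 28))*n = ((4 - 1*(-14))/((-2 - 2) - 28))*45 = ((4 + 14)/(-4 - 28))*45 = (18/(-32))*45 = (18*(-1/32))*45 = -9/16*45 = -405/16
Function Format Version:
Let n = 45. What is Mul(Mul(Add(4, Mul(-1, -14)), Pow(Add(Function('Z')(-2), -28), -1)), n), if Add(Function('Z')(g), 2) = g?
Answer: Rational(-405, 16) ≈ -25.313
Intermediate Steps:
Function('Z')(g) = Add(-2, g)
Mul(Mul(Add(4, Mul(-1, -14)), Pow(Add(Function('Z')(-2), -28), -1)), n) = Mul(Mul(Add(4, Mul(-1, -14)), Pow(Add(Add(-2, -2), -28), -1)), 45) = Mul(Mul(Add(4, 14), Pow(Add(-4, -28), -1)), 45) = Mul(Mul(18, Pow(-32, -1)), 45) = Mul(Mul(18, Rational(-1, 32)), 45) = Mul(Rational(-9, 16), 45) = Rational(-405, 16)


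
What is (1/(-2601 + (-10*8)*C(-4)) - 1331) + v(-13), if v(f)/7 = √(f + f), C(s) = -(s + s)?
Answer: -4313772/3241 + 7*I*√26 ≈ -1331.0 + 35.693*I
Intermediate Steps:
C(s) = -2*s
v(f) = 7*√2*√f (v(f) = 7*√(f + f) = 7*√(2*f) = 7*(√2*√f) = 7*√2*√f)
(1/(-2601 + (-10*8)*C(-4)) - 1331) + v(-13) = (1/(-2601 + (-10*8)*(-2*(-4))) - 1331) + 7*√2*√(-13) = (1/(-2601 - 80*8) - 1331) + 7*√2*(I*√13) = (1/(-2601 - 640) - 1331) + 7*I*√26 = (1/(-3241) - 1331) + 7*I*√26 = (-1/3241 - 1331) + 7*I*√26 = -4313772/3241 + 7*I*√26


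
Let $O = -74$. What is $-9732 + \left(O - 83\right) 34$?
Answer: $-15070$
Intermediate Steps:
$-9732 + \left(O - 83\right) 34 = -9732 + \left(-74 - 83\right) 34 = -9732 - 5338 = -15070$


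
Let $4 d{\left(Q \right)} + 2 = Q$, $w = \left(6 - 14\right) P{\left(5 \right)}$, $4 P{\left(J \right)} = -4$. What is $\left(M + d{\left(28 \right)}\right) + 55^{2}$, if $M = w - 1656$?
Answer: $\frac{2767}{2} \approx 1383.5$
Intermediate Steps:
$P{\left(J \right)} = -1$ ($P{\left(J \right)} = \frac{1}{4} \left(-4\right) = -1$)
$w = 8$ ($w = \left(6 - 14\right) \left(-1\right) = \left(-8\right) \left(-1\right) = 8$)
$d{\left(Q \right)} = - \frac{1}{2} + \frac{Q}{4}$
$M = -1648$ ($M = 8 - 1656 = -1648$)
$\left(M + d{\left(28 \right)}\right) + 55^{2} = \left(-1648 + \left(- \frac{1}{2} + \frac{1}{4} \cdot 28\right)\right) + 55^{2} = \left(-1648 + \left(- \frac{1}{2} + 7\right)\right) + 3025 = \left(-1648 + \frac{13}{2}\right) + 3025 = - \frac{3283}{2} + 3025 = \frac{2767}{2}$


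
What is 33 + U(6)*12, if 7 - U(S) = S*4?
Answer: -171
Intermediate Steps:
U(S) = 7 - 4*S (U(S) = 7 - S*4 = 7 - 4*S)
33 + U(6)*12 = 33 + (7 - 4*6)*12 = 33 + (7 - 24)*12 = 33 - 17*12 = 33 - 204 = -171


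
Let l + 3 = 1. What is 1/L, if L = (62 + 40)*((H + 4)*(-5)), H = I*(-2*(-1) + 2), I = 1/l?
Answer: -1/1020 ≈ -0.00098039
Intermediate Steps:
l = -2 (l = -3 + 1 = -2)
I = -1/2 (I = 1/(-2) = -1/2 ≈ -0.50000)
H = -2 (H = -(-2*(-1) + 2)/2 = -(2 + 2)/2 = -1/2*4 = -2)
L = -1020 (L = (62 + 40)*((-2 + 4)*(-5)) = 102*(2*(-5)) = 102*(-10) = -1020)
1/L = 1/(-1020) = -1/1020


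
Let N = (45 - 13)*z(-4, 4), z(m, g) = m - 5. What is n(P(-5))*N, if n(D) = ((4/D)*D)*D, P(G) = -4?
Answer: 4608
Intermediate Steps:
z(m, g) = -5 + m
n(D) = 4*D
N = -288 (N = (45 - 13)*(-5 - 4) = 32*(-9) = -288)
n(P(-5))*N = (4*(-4))*(-288) = -16*(-288) = 4608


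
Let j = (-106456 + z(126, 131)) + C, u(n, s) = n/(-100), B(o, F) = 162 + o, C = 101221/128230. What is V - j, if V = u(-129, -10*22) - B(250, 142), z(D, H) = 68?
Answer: 135893666757/1282300 ≈ 1.0598e+5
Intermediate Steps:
C = 101221/128230 (C = 101221*(1/128230) = 101221/128230 ≈ 0.78937)
u(n, s) = -n/100 (u(n, s) = n*(-1/100) = -n/100)
j = -13642032019/128230 (j = (-106456 + 68) + 101221/128230 = -106388 + 101221/128230 = -13642032019/128230 ≈ -1.0639e+5)
V = -41071/100 (V = -1/100*(-129) - (162 + 250) = 129/100 - 1*412 = 129/100 - 412 = -41071/100 ≈ -410.71)
V - j = -41071/100 - 1*(-13642032019/128230) = -41071/100 + 13642032019/128230 = 135893666757/1282300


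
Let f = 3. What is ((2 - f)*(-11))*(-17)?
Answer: -187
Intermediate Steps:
((2 - f)*(-11))*(-17) = ((2 - 1*3)*(-11))*(-17) = ((2 - 3)*(-11))*(-17) = -1*(-11)*(-17) = 11*(-17) = -187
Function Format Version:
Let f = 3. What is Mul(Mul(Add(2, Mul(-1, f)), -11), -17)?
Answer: -187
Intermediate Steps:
Mul(Mul(Add(2, Mul(-1, f)), -11), -17) = Mul(Mul(Add(2, Mul(-1, 3)), -11), -17) = Mul(Mul(Add(2, -3), -11), -17) = Mul(Mul(-1, -11), -17) = Mul(11, -17) = -187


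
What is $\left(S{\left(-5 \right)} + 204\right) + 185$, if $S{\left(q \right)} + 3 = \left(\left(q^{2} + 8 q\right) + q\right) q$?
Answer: $486$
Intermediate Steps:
$S{\left(q \right)} = -3 + q \left(q^{2} + 9 q\right)$ ($S{\left(q \right)} = -3 + \left(\left(q^{2} + 8 q\right) + q\right) q = -3 + \left(q^{2} + 9 q\right) q = -3 + q \left(q^{2} + 9 q\right)$)
$\left(S{\left(-5 \right)} + 204\right) + 185 = \left(\left(-3 + \left(-5\right)^{3} + 9 \left(-5\right)^{2}\right) + 204\right) + 185 = \left(\left(-3 - 125 + 9 \cdot 25\right) + 204\right) + 185 = \left(\left(-3 - 125 + 225\right) + 204\right) + 185 = \left(97 + 204\right) + 185 = 301 + 185 = 486$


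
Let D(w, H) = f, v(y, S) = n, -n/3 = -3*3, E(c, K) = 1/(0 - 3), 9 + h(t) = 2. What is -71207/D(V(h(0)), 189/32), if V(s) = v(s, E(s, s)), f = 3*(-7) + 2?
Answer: 71207/19 ≈ 3747.7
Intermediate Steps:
h(t) = -7 (h(t) = -9 + 2 = -7)
E(c, K) = -⅓ (E(c, K) = 1/(-3) = -⅓)
n = 27 (n = -(-9)*3 = -3*(-9) = 27)
f = -19 (f = -21 + 2 = -19)
v(y, S) = 27
V(s) = 27
D(w, H) = -19
-71207/D(V(h(0)), 189/32) = -71207/(-19) = -71207*(-1/19) = 71207/19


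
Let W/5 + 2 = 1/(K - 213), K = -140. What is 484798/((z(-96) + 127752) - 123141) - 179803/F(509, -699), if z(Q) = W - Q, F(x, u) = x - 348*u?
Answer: 20708800268113/202082256698 ≈ 102.48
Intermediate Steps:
F(x, u) = x - 348*u
W = -3535/353 (W = -10 + 5/(-140 - 213) = -10 + 5/(-353) = -10 + 5*(-1/353) = -10 - 5/353 = -3535/353 ≈ -10.014)
z(Q) = -3535/353 - Q
484798/((z(-96) + 127752) - 123141) - 179803/F(509, -699) = 484798/(((-3535/353 - 1*(-96)) + 127752) - 123141) - 179803/(509 - 348*(-699)) = 484798/(((-3535/353 + 96) + 127752) - 123141) - 179803/(509 + 243252) = 484798/((30353/353 + 127752) - 123141) - 179803/243761 = 484798/(45126809/353 - 123141) - 179803*1/243761 = 484798/(1658036/353) - 179803/243761 = 484798*(353/1658036) - 179803/243761 = 85566847/829018 - 179803/243761 = 20708800268113/202082256698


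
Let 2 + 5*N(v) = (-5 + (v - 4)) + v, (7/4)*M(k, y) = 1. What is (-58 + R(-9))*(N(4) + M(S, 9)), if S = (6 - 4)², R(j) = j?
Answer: 67/35 ≈ 1.9143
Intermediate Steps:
S = 4 (S = 2² = 4)
M(k, y) = 4/7 (M(k, y) = (4/7)*1 = 4/7)
N(v) = -11/5 + 2*v/5 (N(v) = -⅖ + ((-5 + (v - 4)) + v)/5 = -⅖ + ((-5 + (-4 + v)) + v)/5 = -⅖ + ((-9 + v) + v)/5 = -⅖ + (-9 + 2*v)/5 = -⅖ + (-9/5 + 2*v/5) = -11/5 + 2*v/5)
(-58 + R(-9))*(N(4) + M(S, 9)) = (-58 - 9)*((-11/5 + (⅖)*4) + 4/7) = -67*((-11/5 + 8/5) + 4/7) = -67*(-⅗ + 4/7) = -67*(-1/35) = 67/35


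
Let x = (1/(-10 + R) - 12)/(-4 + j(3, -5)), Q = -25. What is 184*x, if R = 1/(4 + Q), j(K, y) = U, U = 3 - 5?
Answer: 78292/211 ≈ 371.05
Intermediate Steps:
U = -2
j(K, y) = -2
R = -1/21 (R = 1/(4 - 25) = 1/(-21) = -1/21 ≈ -0.047619)
x = 851/422 (x = (1/(-10 - 1/21) - 12)/(-4 - 2) = (1/(-211/21) - 12)/(-6) = (-21/211 - 12)*(-⅙) = -2553/211*(-⅙) = 851/422 ≈ 2.0166)
184*x = 184*(851/422) = 78292/211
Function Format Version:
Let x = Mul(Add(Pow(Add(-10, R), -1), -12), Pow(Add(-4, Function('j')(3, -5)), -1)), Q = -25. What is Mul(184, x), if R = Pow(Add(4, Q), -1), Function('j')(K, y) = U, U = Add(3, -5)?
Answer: Rational(78292, 211) ≈ 371.05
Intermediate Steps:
U = -2
Function('j')(K, y) = -2
R = Rational(-1, 21) (R = Pow(Add(4, -25), -1) = Pow(-21, -1) = Rational(-1, 21) ≈ -0.047619)
x = Rational(851, 422) (x = Mul(Add(Pow(Add(-10, Rational(-1, 21)), -1), -12), Pow(Add(-4, -2), -1)) = Mul(Add(Pow(Rational(-211, 21), -1), -12), Pow(-6, -1)) = Mul(Add(Rational(-21, 211), -12), Rational(-1, 6)) = Mul(Rational(-2553, 211), Rational(-1, 6)) = Rational(851, 422) ≈ 2.0166)
Mul(184, x) = Mul(184, Rational(851, 422)) = Rational(78292, 211)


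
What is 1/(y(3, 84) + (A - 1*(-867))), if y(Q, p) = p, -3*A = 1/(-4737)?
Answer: 14211/13514662 ≈ 0.0010515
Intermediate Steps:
A = 1/14211 (A = -⅓/(-4737) = -⅓*(-1/4737) = 1/14211 ≈ 7.0368e-5)
1/(y(3, 84) + (A - 1*(-867))) = 1/(84 + (1/14211 - 1*(-867))) = 1/(84 + (1/14211 + 867)) = 1/(84 + 12320938/14211) = 1/(13514662/14211) = 14211/13514662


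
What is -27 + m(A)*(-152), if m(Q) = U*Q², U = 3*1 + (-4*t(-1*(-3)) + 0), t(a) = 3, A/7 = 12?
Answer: 9652581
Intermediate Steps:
A = 84 (A = 7*12 = 84)
U = -9 (U = 3*1 + (-4*3 + 0) = 3 + (-12 + 0) = 3 - 12 = -9)
m(Q) = -9*Q²
-27 + m(A)*(-152) = -27 - 9*84²*(-152) = -27 - 9*7056*(-152) = -27 - 63504*(-152) = -27 + 9652608 = 9652581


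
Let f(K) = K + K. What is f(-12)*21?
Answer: -504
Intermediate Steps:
f(K) = 2*K
f(-12)*21 = (2*(-12))*21 = -24*21 = -504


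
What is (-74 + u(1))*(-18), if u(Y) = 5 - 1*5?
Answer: 1332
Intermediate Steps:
u(Y) = 0 (u(Y) = 5 - 5 = 0)
(-74 + u(1))*(-18) = (-74 + 0)*(-18) = -74*(-18) = 1332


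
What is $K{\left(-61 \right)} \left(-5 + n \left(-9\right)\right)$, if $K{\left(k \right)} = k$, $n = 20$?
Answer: $11285$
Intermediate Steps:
$K{\left(-61 \right)} \left(-5 + n \left(-9\right)\right) = - 61 \left(-5 + 20 \left(-9\right)\right) = - 61 \left(-5 - 180\right) = \left(-61\right) \left(-185\right) = 11285$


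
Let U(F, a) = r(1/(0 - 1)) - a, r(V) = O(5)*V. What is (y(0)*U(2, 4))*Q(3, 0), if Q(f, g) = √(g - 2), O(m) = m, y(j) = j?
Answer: 0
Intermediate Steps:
r(V) = 5*V
Q(f, g) = √(-2 + g)
U(F, a) = -5 - a (U(F, a) = 5/(0 - 1) - a = 5/(-1) - a = 5*(-1) - a = -5 - a)
(y(0)*U(2, 4))*Q(3, 0) = (0*(-5 - 1*4))*√(-2 + 0) = (0*(-5 - 4))*√(-2) = (0*(-9))*(I*√2) = 0*(I*√2) = 0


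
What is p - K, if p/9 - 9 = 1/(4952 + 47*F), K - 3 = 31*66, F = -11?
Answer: -8728071/4435 ≈ -1968.0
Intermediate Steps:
K = 2049 (K = 3 + 31*66 = 3 + 2046 = 2049)
p = 359244/4435 (p = 81 + 9/(4952 + 47*(-11)) = 81 + 9/(4952 - 517) = 81 + 9/4435 = 359244/4435 ≈ 81.002)
p - K = 359244/4435 - 1*2049 = 359244/4435 - 2049 = -8728071/4435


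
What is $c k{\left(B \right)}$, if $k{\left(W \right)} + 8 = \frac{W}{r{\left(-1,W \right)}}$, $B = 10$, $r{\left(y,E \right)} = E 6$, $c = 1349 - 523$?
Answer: $- \frac{19411}{3} \approx -6470.3$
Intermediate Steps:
$c = 826$
$r{\left(y,E \right)} = 6 E$
$k{\left(W \right)} = - \frac{47}{6}$ ($k{\left(W \right)} = -8 + \frac{W}{6 W} = -8 + W \frac{1}{6 W} = -8 + \frac{1}{6} = - \frac{47}{6}$)
$c k{\left(B \right)} = 826 \left(- \frac{47}{6}\right) = - \frac{19411}{3}$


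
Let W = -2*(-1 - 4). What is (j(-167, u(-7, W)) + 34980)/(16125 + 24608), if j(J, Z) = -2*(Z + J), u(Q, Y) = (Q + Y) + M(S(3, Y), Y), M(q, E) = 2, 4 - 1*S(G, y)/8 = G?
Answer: 35304/40733 ≈ 0.86672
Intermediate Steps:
S(G, y) = 32 - 8*G
W = 10 (W = -2*(-5) = 10)
u(Q, Y) = 2 + Q + Y (u(Q, Y) = (Q + Y) + 2 = 2 + Q + Y)
j(J, Z) = -2*J - 2*Z (j(J, Z) = -2*(J + Z) = -2*J - 2*Z)
(j(-167, u(-7, W)) + 34980)/(16125 + 24608) = ((-2*(-167) - 2*(2 - 7 + 10)) + 34980)/(16125 + 24608) = ((334 - 2*5) + 34980)/40733 = ((334 - 10) + 34980)*(1/40733) = (324 + 34980)*(1/40733) = 35304*(1/40733) = 35304/40733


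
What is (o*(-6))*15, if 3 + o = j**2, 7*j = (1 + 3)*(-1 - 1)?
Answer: 7470/49 ≈ 152.45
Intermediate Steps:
j = -8/7 (j = ((1 + 3)*(-1 - 1))/7 = (4*(-2))/7 = (1/7)*(-8) = -8/7 ≈ -1.1429)
o = -83/49 (o = -3 + (-8/7)**2 = -3 + 64/49 = -83/49 ≈ -1.6939)
(o*(-6))*15 = -83/49*(-6)*15 = (498/49)*15 = 7470/49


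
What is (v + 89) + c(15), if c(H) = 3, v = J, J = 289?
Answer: 381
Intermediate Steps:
v = 289
(v + 89) + c(15) = (289 + 89) + 3 = 378 + 3 = 381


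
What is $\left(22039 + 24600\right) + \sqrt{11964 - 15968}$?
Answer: $46639 + 2 i \sqrt{1001} \approx 46639.0 + 63.277 i$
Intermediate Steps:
$\left(22039 + 24600\right) + \sqrt{11964 - 15968} = 46639 + \sqrt{-4004} = 46639 + 2 i \sqrt{1001}$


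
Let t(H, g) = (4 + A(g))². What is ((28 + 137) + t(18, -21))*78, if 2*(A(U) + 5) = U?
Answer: 46371/2 ≈ 23186.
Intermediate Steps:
A(U) = -5 + U/2
t(H, g) = (-1 + g/2)² (t(H, g) = (4 + (-5 + g/2))² = (-1 + g/2)²)
((28 + 137) + t(18, -21))*78 = ((28 + 137) + (-2 - 21)²/4)*78 = (165 + (¼)*(-23)²)*78 = (165 + (¼)*529)*78 = (165 + 529/4)*78 = (1189/4)*78 = 46371/2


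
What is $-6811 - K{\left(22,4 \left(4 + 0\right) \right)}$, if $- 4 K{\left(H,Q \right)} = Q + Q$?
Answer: $-6803$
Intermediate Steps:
$K{\left(H,Q \right)} = - \frac{Q}{2}$ ($K{\left(H,Q \right)} = - \frac{Q + Q}{4} = - \frac{2 Q}{4} = - \frac{Q}{2}$)
$-6811 - K{\left(22,4 \left(4 + 0\right) \right)} = -6811 - - \frac{4 \left(4 + 0\right)}{2} = -6811 - - \frac{4 \cdot 4}{2} = -6811 - \left(- \frac{1}{2}\right) 16 = -6811 - -8 = -6811 + 8 = -6803$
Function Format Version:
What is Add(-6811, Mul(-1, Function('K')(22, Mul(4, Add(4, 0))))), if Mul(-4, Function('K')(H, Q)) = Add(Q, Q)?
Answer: -6803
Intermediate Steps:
Function('K')(H, Q) = Mul(Rational(-1, 2), Q) (Function('K')(H, Q) = Mul(Rational(-1, 4), Add(Q, Q)) = Mul(Rational(-1, 4), Mul(2, Q)) = Mul(Rational(-1, 2), Q))
Add(-6811, Mul(-1, Function('K')(22, Mul(4, Add(4, 0))))) = Add(-6811, Mul(-1, Mul(Rational(-1, 2), Mul(4, Add(4, 0))))) = Add(-6811, Mul(-1, Mul(Rational(-1, 2), Mul(4, 4)))) = Add(-6811, Mul(-1, Mul(Rational(-1, 2), 16))) = Add(-6811, Mul(-1, -8)) = Add(-6811, 8) = -6803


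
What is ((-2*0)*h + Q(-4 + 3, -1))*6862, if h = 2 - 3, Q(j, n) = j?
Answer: -6862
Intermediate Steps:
h = -1
((-2*0)*h + Q(-4 + 3, -1))*6862 = (-2*0*(-1) + (-4 + 3))*6862 = (0*(-1) - 1)*6862 = (0 - 1)*6862 = -1*6862 = -6862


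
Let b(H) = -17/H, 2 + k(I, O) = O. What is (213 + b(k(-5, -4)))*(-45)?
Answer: -19425/2 ≈ -9712.5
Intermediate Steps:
k(I, O) = -2 + O
(213 + b(k(-5, -4)))*(-45) = (213 - 17/(-2 - 4))*(-45) = (213 - 17/(-6))*(-45) = (213 - 17*(-1/6))*(-45) = (213 + 17/6)*(-45) = (1295/6)*(-45) = -19425/2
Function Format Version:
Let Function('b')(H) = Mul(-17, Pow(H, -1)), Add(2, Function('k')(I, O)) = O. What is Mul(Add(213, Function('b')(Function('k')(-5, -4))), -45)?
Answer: Rational(-19425, 2) ≈ -9712.5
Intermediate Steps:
Function('k')(I, O) = Add(-2, O)
Mul(Add(213, Function('b')(Function('k')(-5, -4))), -45) = Mul(Add(213, Mul(-17, Pow(Add(-2, -4), -1))), -45) = Mul(Add(213, Mul(-17, Pow(-6, -1))), -45) = Mul(Add(213, Mul(-17, Rational(-1, 6))), -45) = Mul(Add(213, Rational(17, 6)), -45) = Mul(Rational(1295, 6), -45) = Rational(-19425, 2)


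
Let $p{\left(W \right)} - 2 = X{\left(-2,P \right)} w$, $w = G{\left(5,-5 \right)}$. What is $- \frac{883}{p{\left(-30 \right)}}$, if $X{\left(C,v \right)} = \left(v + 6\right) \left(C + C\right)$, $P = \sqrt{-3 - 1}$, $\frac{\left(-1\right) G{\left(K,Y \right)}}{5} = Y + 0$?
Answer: $\frac{264017}{198802} - \frac{44150 i}{99401} \approx 1.328 - 0.44416 i$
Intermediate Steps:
$G{\left(K,Y \right)} = - 5 Y$ ($G{\left(K,Y \right)} = - 5 \left(Y + 0\right) = - 5 Y$)
$w = 25$ ($w = \left(-5\right) \left(-5\right) = 25$)
$P = 2 i$ ($P = \sqrt{-4} = 2 i \approx 2.0 i$)
$X{\left(C,v \right)} = 2 C \left(6 + v\right)$ ($X{\left(C,v \right)} = \left(6 + v\right) 2 C = 2 C \left(6 + v\right)$)
$p{\left(W \right)} = -598 - 200 i$ ($p{\left(W \right)} = 2 + 2 \left(-2\right) \left(6 + 2 i\right) 25 = 2 + \left(-24 - 8 i\right) 25 = 2 - \left(600 + 200 i\right) = -598 - 200 i$)
$- \frac{883}{p{\left(-30 \right)}} = - \frac{883}{-598 - 200 i} = - 883 \frac{-598 + 200 i}{397604} = - \frac{883 \left(-598 + 200 i\right)}{397604}$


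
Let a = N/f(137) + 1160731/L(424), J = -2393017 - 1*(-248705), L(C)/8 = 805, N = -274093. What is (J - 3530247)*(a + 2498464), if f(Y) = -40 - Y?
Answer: -16172037781547316493/1139880 ≈ -1.4187e+13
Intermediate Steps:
L(C) = 6440 (L(C) = 8*805 = 6440)
J = -2144312 (J = -2393017 + 248705 = -2144312)
a = 1970608307/1139880 (a = -274093/(-40 - 1*137) + 1160731/6440 = -274093/(-40 - 137) + 1160731*(1/6440) = -274093/(-177) + 1160731/6440 = -274093*(-1/177) + 1160731/6440 = 274093/177 + 1160731/6440 = 1970608307/1139880 ≈ 1728.8)
(J - 3530247)*(a + 2498464) = (-2144312 - 3530247)*(1970608307/1139880 + 2498464) = -5674559*2849919752627/1139880 = -16172037781547316493/1139880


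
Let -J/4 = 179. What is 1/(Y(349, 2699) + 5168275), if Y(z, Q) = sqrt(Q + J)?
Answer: 5168275/26711066473642 - sqrt(1983)/26711066473642 ≈ 1.9349e-7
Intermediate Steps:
J = -716 (J = -4*179 = -716)
Y(z, Q) = sqrt(-716 + Q) (Y(z, Q) = sqrt(Q - 716) = sqrt(-716 + Q))
1/(Y(349, 2699) + 5168275) = 1/(sqrt(-716 + 2699) + 5168275) = 1/(sqrt(1983) + 5168275) = 1/(5168275 + sqrt(1983))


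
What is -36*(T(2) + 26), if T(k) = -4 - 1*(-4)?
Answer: -936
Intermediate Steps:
T(k) = 0 (T(k) = -4 + 4 = 0)
-36*(T(2) + 26) = -36*(0 + 26) = -36*26 = -936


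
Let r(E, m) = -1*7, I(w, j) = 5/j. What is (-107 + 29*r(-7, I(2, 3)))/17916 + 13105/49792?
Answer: 54838415/223018368 ≈ 0.24589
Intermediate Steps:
r(E, m) = -7
(-107 + 29*r(-7, I(2, 3)))/17916 + 13105/49792 = (-107 + 29*(-7))/17916 + 13105/49792 = (-107 - 203)*(1/17916) + 13105*(1/49792) = -310*1/17916 + 13105/49792 = -155/8958 + 13105/49792 = 54838415/223018368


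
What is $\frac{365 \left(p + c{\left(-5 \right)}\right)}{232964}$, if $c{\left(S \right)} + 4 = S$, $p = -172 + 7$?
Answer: $- \frac{31755}{116482} \approx -0.27262$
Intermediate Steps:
$p = -165$
$c{\left(S \right)} = -4 + S$
$\frac{365 \left(p + c{\left(-5 \right)}\right)}{232964} = \frac{365 \left(-165 - 9\right)}{232964} = 365 \left(-165 - 9\right) \frac{1}{232964} = 365 \left(-174\right) \frac{1}{232964} = \left(-63510\right) \frac{1}{232964} = - \frac{31755}{116482}$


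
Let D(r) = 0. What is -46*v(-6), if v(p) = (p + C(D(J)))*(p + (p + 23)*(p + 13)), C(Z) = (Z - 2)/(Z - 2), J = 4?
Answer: 25990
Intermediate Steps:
C(Z) = 1 (C(Z) = (-2 + Z)/(-2 + Z) = 1)
v(p) = (1 + p)*(p + (13 + p)*(23 + p)) (v(p) = (p + 1)*(p + (p + 23)*(p + 13)) = (1 + p)*(p + (23 + p)*(13 + p)) = (1 + p)*(p + (13 + p)*(23 + p)))
-46*v(-6) = -46*(299 + (-6)³ + 38*(-6)² + 336*(-6)) = -46*(299 - 216 + 38*36 - 2016) = -46*(299 - 216 + 1368 - 2016) = -46*(-565) = 25990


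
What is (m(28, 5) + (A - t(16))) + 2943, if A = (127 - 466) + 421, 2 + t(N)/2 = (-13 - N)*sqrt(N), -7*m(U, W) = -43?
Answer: 22870/7 ≈ 3267.1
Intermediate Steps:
m(U, W) = 43/7 (m(U, W) = -1/7*(-43) = 43/7)
t(N) = -4 + 2*sqrt(N)*(-13 - N) (t(N) = -4 + 2*((-13 - N)*sqrt(N)) = -4 + 2*(sqrt(N)*(-13 - N)) = -4 + 2*sqrt(N)*(-13 - N))
A = 82 (A = -339 + 421 = 82)
(m(28, 5) + (A - t(16))) + 2943 = (43/7 + (82 - (-4 - 26*sqrt(16) - 2*16**(3/2)))) + 2943 = (43/7 + (82 - (-4 - 26*4 - 2*64))) + 2943 = (43/7 + (82 - (-4 - 104 - 128))) + 2943 = (43/7 + (82 - 1*(-236))) + 2943 = (43/7 + (82 + 236)) + 2943 = (43/7 + 318) + 2943 = 2269/7 + 2943 = 22870/7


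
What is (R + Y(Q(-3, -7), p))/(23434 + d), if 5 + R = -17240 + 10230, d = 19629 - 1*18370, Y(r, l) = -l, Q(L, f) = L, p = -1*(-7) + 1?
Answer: -2341/8231 ≈ -0.28441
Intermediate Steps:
p = 8 (p = 7 + 1 = 8)
d = 1259 (d = 19629 - 18370 = 1259)
R = -7015 (R = -5 + (-17240 + 10230) = -5 - 7010 = -7015)
(R + Y(Q(-3, -7), p))/(23434 + d) = (-7015 - 1*8)/(23434 + 1259) = (-7015 - 8)/24693 = -7023*1/24693 = -2341/8231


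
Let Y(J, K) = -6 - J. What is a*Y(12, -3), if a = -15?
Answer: 270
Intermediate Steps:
a*Y(12, -3) = -15*(-6 - 1*12) = -15*(-6 - 12) = -15*(-18) = 270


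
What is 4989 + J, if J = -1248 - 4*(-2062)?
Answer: 11989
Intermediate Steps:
J = 7000 (J = -1248 - 1*(-8248) = -1248 + 8248 = 7000)
4989 + J = 4989 + 7000 = 11989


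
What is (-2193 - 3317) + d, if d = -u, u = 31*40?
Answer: -6750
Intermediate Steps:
u = 1240
d = -1240 (d = -1*1240 = -1240)
(-2193 - 3317) + d = (-2193 - 3317) - 1240 = -5510 - 1240 = -6750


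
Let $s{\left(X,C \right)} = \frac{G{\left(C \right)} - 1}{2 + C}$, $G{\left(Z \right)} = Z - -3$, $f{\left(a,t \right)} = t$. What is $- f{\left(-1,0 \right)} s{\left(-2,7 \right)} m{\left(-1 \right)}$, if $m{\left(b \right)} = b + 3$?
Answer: $0$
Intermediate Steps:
$G{\left(Z \right)} = 3 + Z$ ($G{\left(Z \right)} = Z + 3 = 3 + Z$)
$m{\left(b \right)} = 3 + b$
$s{\left(X,C \right)} = 1$ ($s{\left(X,C \right)} = \frac{\left(3 + C\right) - 1}{2 + C} = \frac{2 + C}{2 + C} = 1$)
$- f{\left(-1,0 \right)} s{\left(-2,7 \right)} m{\left(-1 \right)} = \left(-1\right) 0 \cdot 1 \left(3 - 1\right) = 0 \cdot 1 \cdot 2 = 0 \cdot 2 = 0$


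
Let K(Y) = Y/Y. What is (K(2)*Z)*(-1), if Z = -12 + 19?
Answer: -7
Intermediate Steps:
K(Y) = 1
Z = 7
(K(2)*Z)*(-1) = (1*7)*(-1) = 7*(-1) = -7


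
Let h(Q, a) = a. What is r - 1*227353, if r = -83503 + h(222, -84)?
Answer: -310940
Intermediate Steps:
r = -83587 (r = -83503 - 84 = -83587)
r - 1*227353 = -83587 - 1*227353 = -83587 - 227353 = -310940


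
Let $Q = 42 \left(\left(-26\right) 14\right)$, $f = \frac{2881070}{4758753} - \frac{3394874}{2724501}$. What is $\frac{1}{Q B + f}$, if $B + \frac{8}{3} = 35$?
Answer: $- \frac{1440580811917}{712097305176842332} \approx -2.023 \cdot 10^{-6}$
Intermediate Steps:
$B = \frac{97}{3}$ ($B = - \frac{8}{3} + 35 = \frac{97}{3} \approx 32.333$)
$f = - \frac{922876526228}{1440580811917}$ ($f = 2881070 \cdot \frac{1}{4758753} - \frac{3394874}{2724501} = \frac{2881070}{4758753} - \frac{3394874}{2724501} = - \frac{922876526228}{1440580811917} \approx -0.64063$)
$Q = -15288$ ($Q = 42 \left(-364\right) = -15288$)
$\frac{1}{Q B + f} = \frac{1}{\left(-15288\right) \frac{97}{3} - \frac{922876526228}{1440580811917}} = \frac{1}{-494312 - \frac{922876526228}{1440580811917}} = \frac{1}{- \frac{712097305176842332}{1440580811917}} = - \frac{1440580811917}{712097305176842332}$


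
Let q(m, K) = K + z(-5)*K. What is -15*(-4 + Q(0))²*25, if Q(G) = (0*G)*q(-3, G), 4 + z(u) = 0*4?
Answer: -6000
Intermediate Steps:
z(u) = -4 (z(u) = -4 + 0*4 = -4 + 0 = -4)
q(m, K) = -3*K (q(m, K) = K - 4*K = -3*K)
Q(G) = 0 (Q(G) = (0*G)*(-3*G) = 0*(-3*G) = 0)
-15*(-4 + Q(0))²*25 = -15*(-4 + 0)²*25 = -15*(-4)²*25 = -15*16*25 = -240*25 = -6000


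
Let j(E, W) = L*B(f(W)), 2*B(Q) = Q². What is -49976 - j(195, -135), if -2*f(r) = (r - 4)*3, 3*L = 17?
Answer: -1385179/8 ≈ -1.7315e+5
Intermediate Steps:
L = 17/3 (L = (⅓)*17 = 17/3 ≈ 5.6667)
f(r) = 6 - 3*r/2 (f(r) = -(r - 4)*3/2 = -(-4 + r)*3/2 = -(-12 + 3*r)/2 = 6 - 3*r/2)
B(Q) = Q²/2
j(E, W) = 17*(6 - 3*W/2)²/6 (j(E, W) = 17*((6 - 3*W/2)²/2)/3 = 17*(6 - 3*W/2)²/6)
-49976 - j(195, -135) = -49976 - 51*(-4 - 135)²/8 = -49976 - 51*(-139)²/8 = -49976 - 51*19321/8 = -49976 - 1*985371/8 = -49976 - 985371/8 = -1385179/8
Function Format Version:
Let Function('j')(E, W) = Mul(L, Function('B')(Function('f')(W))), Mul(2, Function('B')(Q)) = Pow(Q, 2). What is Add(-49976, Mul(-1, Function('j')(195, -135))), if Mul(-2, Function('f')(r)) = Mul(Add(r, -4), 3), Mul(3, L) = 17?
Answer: Rational(-1385179, 8) ≈ -1.7315e+5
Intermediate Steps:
L = Rational(17, 3) (L = Mul(Rational(1, 3), 17) = Rational(17, 3) ≈ 5.6667)
Function('f')(r) = Add(6, Mul(Rational(-3, 2), r)) (Function('f')(r) = Mul(Rational(-1, 2), Mul(Add(r, -4), 3)) = Mul(Rational(-1, 2), Mul(Add(-4, r), 3)) = Mul(Rational(-1, 2), Add(-12, Mul(3, r))) = Add(6, Mul(Rational(-3, 2), r)))
Function('B')(Q) = Mul(Rational(1, 2), Pow(Q, 2))
Function('j')(E, W) = Mul(Rational(17, 6), Pow(Add(6, Mul(Rational(-3, 2), W)), 2)) (Function('j')(E, W) = Mul(Rational(17, 3), Mul(Rational(1, 2), Pow(Add(6, Mul(Rational(-3, 2), W)), 2))) = Mul(Rational(17, 6), Pow(Add(6, Mul(Rational(-3, 2), W)), 2)))
Add(-49976, Mul(-1, Function('j')(195, -135))) = Add(-49976, Mul(-1, Mul(Rational(51, 8), Pow(Add(-4, -135), 2)))) = Add(-49976, Mul(-1, Mul(Rational(51, 8), Pow(-139, 2)))) = Add(-49976, Mul(-1, Mul(Rational(51, 8), 19321))) = Add(-49976, Mul(-1, Rational(985371, 8))) = Add(-49976, Rational(-985371, 8)) = Rational(-1385179, 8)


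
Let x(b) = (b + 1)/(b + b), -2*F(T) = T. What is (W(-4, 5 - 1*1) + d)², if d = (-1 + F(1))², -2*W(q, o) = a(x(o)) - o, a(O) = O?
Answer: 3969/256 ≈ 15.504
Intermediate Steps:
F(T) = -T/2
x(b) = (1 + b)/(2*b) (x(b) = (1 + b)/((2*b)) = (1 + b)*(1/(2*b)) = (1 + b)/(2*b))
W(q, o) = o/2 - (1 + o)/(4*o) (W(q, o) = -((1 + o)/(2*o) - o)/2 = -(-o + (1 + o)/(2*o))/2 = o/2 - (1 + o)/(4*o))
d = 9/4 (d = (-1 - ½*1)² = (-1 - ½)² = (-3/2)² = 9/4 ≈ 2.2500)
(W(-4, 5 - 1*1) + d)² = ((-1 - (5 - 1*1) + 2*(5 - 1*1)²)/(4*(5 - 1*1)) + 9/4)² = ((-1 - (5 - 1) + 2*(5 - 1)²)/(4*(5 - 1)) + 9/4)² = ((¼)*(-1 - 1*4 + 2*4²)/4 + 9/4)² = ((¼)*(¼)*(-1 - 4 + 2*16) + 9/4)² = ((¼)*(¼)*(-1 - 4 + 32) + 9/4)² = ((¼)*(¼)*27 + 9/4)² = (27/16 + 9/4)² = (63/16)² = 3969/256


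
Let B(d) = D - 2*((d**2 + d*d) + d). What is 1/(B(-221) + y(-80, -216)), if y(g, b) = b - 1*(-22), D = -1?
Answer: -1/195117 ≈ -5.1251e-6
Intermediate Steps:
y(g, b) = 22 + b (y(g, b) = b + 22 = 22 + b)
B(d) = -1 - 4*d**2 - 2*d (B(d) = -1 - 2*((d**2 + d*d) + d) = -1 - 2*((d**2 + d**2) + d) = -1 - 2*(2*d**2 + d) = -1 - 2*(d + 2*d**2) = -1 + (-4*d**2 - 2*d) = -1 - 4*d**2 - 2*d)
1/(B(-221) + y(-80, -216)) = 1/((-1 - 4*(-221)**2 - 2*(-221)) + (22 - 216)) = 1/((-1 - 4*48841 + 442) - 194) = 1/((-1 - 195364 + 442) - 194) = 1/(-194923 - 194) = 1/(-195117) = -1/195117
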